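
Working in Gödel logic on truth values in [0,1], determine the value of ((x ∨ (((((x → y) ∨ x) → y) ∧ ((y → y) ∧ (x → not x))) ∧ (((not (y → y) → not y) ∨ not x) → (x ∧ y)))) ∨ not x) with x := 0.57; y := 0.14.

0.57

(x → y): 0.57 > 0.14, so result = 0.14
((x → y) ∨ x) = max(0.14, 0.57) = 0.57
(((x → y) ∨ x) → y): 0.57 > 0.14, so result = 0.14
(y → y): 0.14 ≤ 0.14, so result = 1
not x: Gödel ¬ of 0.57 = 0 (operand ≠ 0)
(x → not x): 0.57 > 0, so result = 0
((y → y) ∧ (x → not x)) = min(1, 0) = 0
((((x → y) ∨ x) → y) ∧ ((y → y) ∧ (x → not x))) = min(0.14, 0) = 0
(y → y): 0.14 ≤ 0.14, so result = 1
not (y → y): Gödel ¬ of 1 = 0 (operand ≠ 0)
not y: Gödel ¬ of 0.14 = 0 (operand ≠ 0)
(not (y → y) → not y): 0 ≤ 0, so result = 1
not x: Gödel ¬ of 0.57 = 0 (operand ≠ 0)
((not (y → y) → not y) ∨ not x) = max(1, 0) = 1
(x ∧ y) = min(0.57, 0.14) = 0.14
(((not (y → y) → not y) ∨ not x) → (x ∧ y)): 1 > 0.14, so result = 0.14
(((((x → y) ∨ x) → y) ∧ ((y → y) ∧ (x → not x))) ∧ (((not (y → y) → not y) ∨ not x) → (x ∧ y))) = min(0, 0.14) = 0
(x ∨ (((((x → y) ∨ x) → y) ∧ ((y → y) ∧ (x → not x))) ∧ (((not (y → y) → not y) ∨ not x) → (x ∧ y)))) = max(0.57, 0) = 0.57
not x: Gödel ¬ of 0.57 = 0 (operand ≠ 0)
((x ∨ (((((x → y) ∨ x) → y) ∧ ((y → y) ∧ (x → not x))) ∧ (((not (y → y) → not y) ∨ not x) → (x ∧ y)))) ∨ not x) = max(0.57, 0) = 0.57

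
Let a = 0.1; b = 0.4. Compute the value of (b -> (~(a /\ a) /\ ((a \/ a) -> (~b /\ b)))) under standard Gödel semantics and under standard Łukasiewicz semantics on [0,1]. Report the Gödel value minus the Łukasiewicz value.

Gödel evaluation:
  (a /\ a) = min(0.1, 0.1) = 0.1
  ~(a /\ a): Gödel ¬ of 0.1 = 0 (operand ≠ 0)
  (a \/ a) = max(0.1, 0.1) = 0.1
  ~b: Gödel ¬ of 0.4 = 0 (operand ≠ 0)
  (~b /\ b) = min(0, 0.4) = 0
  ((a \/ a) -> (~b /\ b)): 0.1 > 0, so result = 0
  (~(a /\ a) /\ ((a \/ a) -> (~b /\ b))) = min(0, 0) = 0
  (b -> (~(a /\ a) /\ ((a \/ a) -> (~b /\ b)))): 0.4 > 0, so result = 0
  Gödel value = 0
Łukasiewicz evaluation:
  (a /\ a) = min(0.1, 0.1) = 0.1
  ~(a /\ a): Łukasiewicz ¬ gives 1 − 0.1 = 0.9
  (a \/ a) = max(0.1, 0.1) = 0.1
  ~b: Łukasiewicz ¬ gives 1 − 0.4 = 0.6
  (~b /\ b) = min(0.6, 0.4) = 0.4
  ((a \/ a) -> (~b /\ b)): min(1, 1 − 0.1 + 0.4) = 1
  (~(a /\ a) /\ ((a \/ a) -> (~b /\ b))) = min(0.9, 1) = 0.9
  (b -> (~(a /\ a) /\ ((a \/ a) -> (~b /\ b)))): min(1, 1 − 0.4 + 0.9) = 1
  Łukasiewicz value = 1
Difference: 0 − 1 = -1.00

-1.00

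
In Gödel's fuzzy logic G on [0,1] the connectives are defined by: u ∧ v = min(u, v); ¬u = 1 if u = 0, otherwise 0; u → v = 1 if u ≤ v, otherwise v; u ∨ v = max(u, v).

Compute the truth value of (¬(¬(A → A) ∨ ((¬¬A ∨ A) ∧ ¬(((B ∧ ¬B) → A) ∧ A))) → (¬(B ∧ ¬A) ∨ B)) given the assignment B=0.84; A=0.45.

1.00

(A → A): 0.45 ≤ 0.45, so result = 1
¬(A → A): Gödel ¬ of 1 = 0 (operand ≠ 0)
¬A: Gödel ¬ of 0.45 = 0 (operand ≠ 0)
¬¬A: Gödel ¬ of 0 = 1 (operand is 0)
(¬¬A ∨ A) = max(1, 0.45) = 1
¬B: Gödel ¬ of 0.84 = 0 (operand ≠ 0)
(B ∧ ¬B) = min(0.84, 0) = 0
((B ∧ ¬B) → A): 0 ≤ 0.45, so result = 1
(((B ∧ ¬B) → A) ∧ A) = min(1, 0.45) = 0.45
¬(((B ∧ ¬B) → A) ∧ A): Gödel ¬ of 0.45 = 0 (operand ≠ 0)
((¬¬A ∨ A) ∧ ¬(((B ∧ ¬B) → A) ∧ A)) = min(1, 0) = 0
(¬(A → A) ∨ ((¬¬A ∨ A) ∧ ¬(((B ∧ ¬B) → A) ∧ A))) = max(0, 0) = 0
¬(¬(A → A) ∨ ((¬¬A ∨ A) ∧ ¬(((B ∧ ¬B) → A) ∧ A))): Gödel ¬ of 0 = 1 (operand is 0)
¬A: Gödel ¬ of 0.45 = 0 (operand ≠ 0)
(B ∧ ¬A) = min(0.84, 0) = 0
¬(B ∧ ¬A): Gödel ¬ of 0 = 1 (operand is 0)
(¬(B ∧ ¬A) ∨ B) = max(1, 0.84) = 1
(¬(¬(A → A) ∨ ((¬¬A ∨ A) ∧ ¬(((B ∧ ¬B) → A) ∧ A))) → (¬(B ∧ ¬A) ∨ B)): 1 ≤ 1, so result = 1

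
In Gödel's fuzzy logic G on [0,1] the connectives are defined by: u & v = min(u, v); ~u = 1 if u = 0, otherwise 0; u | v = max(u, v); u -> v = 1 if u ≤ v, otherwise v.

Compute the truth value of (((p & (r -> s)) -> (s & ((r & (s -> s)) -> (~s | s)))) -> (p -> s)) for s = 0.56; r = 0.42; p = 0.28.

1.00

(r -> s): 0.42 ≤ 0.56, so result = 1
(p & (r -> s)) = min(0.28, 1) = 0.28
(s -> s): 0.56 ≤ 0.56, so result = 1
(r & (s -> s)) = min(0.42, 1) = 0.42
~s: Gödel ¬ of 0.56 = 0 (operand ≠ 0)
(~s | s) = max(0, 0.56) = 0.56
((r & (s -> s)) -> (~s | s)): 0.42 ≤ 0.56, so result = 1
(s & ((r & (s -> s)) -> (~s | s))) = min(0.56, 1) = 0.56
((p & (r -> s)) -> (s & ((r & (s -> s)) -> (~s | s)))): 0.28 ≤ 0.56, so result = 1
(p -> s): 0.28 ≤ 0.56, so result = 1
(((p & (r -> s)) -> (s & ((r & (s -> s)) -> (~s | s)))) -> (p -> s)): 1 ≤ 1, so result = 1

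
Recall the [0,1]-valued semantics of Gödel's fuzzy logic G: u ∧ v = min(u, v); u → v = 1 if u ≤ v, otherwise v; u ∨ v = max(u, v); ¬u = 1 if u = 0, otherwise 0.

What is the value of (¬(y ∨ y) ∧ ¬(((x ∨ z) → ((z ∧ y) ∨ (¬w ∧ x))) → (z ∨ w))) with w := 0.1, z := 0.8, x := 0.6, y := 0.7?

0.00

(y ∨ y) = max(0.7, 0.7) = 0.7
¬(y ∨ y): Gödel ¬ of 0.7 = 0 (operand ≠ 0)
(x ∨ z) = max(0.6, 0.8) = 0.8
(z ∧ y) = min(0.8, 0.7) = 0.7
¬w: Gödel ¬ of 0.1 = 0 (operand ≠ 0)
(¬w ∧ x) = min(0, 0.6) = 0
((z ∧ y) ∨ (¬w ∧ x)) = max(0.7, 0) = 0.7
((x ∨ z) → ((z ∧ y) ∨ (¬w ∧ x))): 0.8 > 0.7, so result = 0.7
(z ∨ w) = max(0.8, 0.1) = 0.8
(((x ∨ z) → ((z ∧ y) ∨ (¬w ∧ x))) → (z ∨ w)): 0.7 ≤ 0.8, so result = 1
¬(((x ∨ z) → ((z ∧ y) ∨ (¬w ∧ x))) → (z ∨ w)): Gödel ¬ of 1 = 0 (operand ≠ 0)
(¬(y ∨ y) ∧ ¬(((x ∨ z) → ((z ∧ y) ∨ (¬w ∧ x))) → (z ∨ w))) = min(0, 0) = 0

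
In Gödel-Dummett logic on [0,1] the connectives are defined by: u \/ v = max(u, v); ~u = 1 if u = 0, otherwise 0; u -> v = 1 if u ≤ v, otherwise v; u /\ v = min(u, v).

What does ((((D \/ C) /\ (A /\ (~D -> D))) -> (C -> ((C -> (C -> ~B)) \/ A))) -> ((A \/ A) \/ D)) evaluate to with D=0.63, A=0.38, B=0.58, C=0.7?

(D \/ C) = max(0.63, 0.7) = 0.7
~D: Gödel ¬ of 0.63 = 0 (operand ≠ 0)
(~D -> D): 0 ≤ 0.63, so result = 1
(A /\ (~D -> D)) = min(0.38, 1) = 0.38
((D \/ C) /\ (A /\ (~D -> D))) = min(0.7, 0.38) = 0.38
~B: Gödel ¬ of 0.58 = 0 (operand ≠ 0)
(C -> ~B): 0.7 > 0, so result = 0
(C -> (C -> ~B)): 0.7 > 0, so result = 0
((C -> (C -> ~B)) \/ A) = max(0, 0.38) = 0.38
(C -> ((C -> (C -> ~B)) \/ A)): 0.7 > 0.38, so result = 0.38
(((D \/ C) /\ (A /\ (~D -> D))) -> (C -> ((C -> (C -> ~B)) \/ A))): 0.38 ≤ 0.38, so result = 1
(A \/ A) = max(0.38, 0.38) = 0.38
((A \/ A) \/ D) = max(0.38, 0.63) = 0.63
((((D \/ C) /\ (A /\ (~D -> D))) -> (C -> ((C -> (C -> ~B)) \/ A))) -> ((A \/ A) \/ D)): 1 > 0.63, so result = 0.63

0.63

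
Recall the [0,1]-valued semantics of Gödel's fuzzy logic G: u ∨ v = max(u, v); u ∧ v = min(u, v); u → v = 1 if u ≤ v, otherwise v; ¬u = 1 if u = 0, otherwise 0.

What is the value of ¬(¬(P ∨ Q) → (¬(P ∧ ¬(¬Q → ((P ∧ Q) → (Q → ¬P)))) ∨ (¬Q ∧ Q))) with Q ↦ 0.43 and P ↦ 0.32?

(P ∨ Q) = max(0.32, 0.43) = 0.43
¬(P ∨ Q): Gödel ¬ of 0.43 = 0 (operand ≠ 0)
¬Q: Gödel ¬ of 0.43 = 0 (operand ≠ 0)
(P ∧ Q) = min(0.32, 0.43) = 0.32
¬P: Gödel ¬ of 0.32 = 0 (operand ≠ 0)
(Q → ¬P): 0.43 > 0, so result = 0
((P ∧ Q) → (Q → ¬P)): 0.32 > 0, so result = 0
(¬Q → ((P ∧ Q) → (Q → ¬P))): 0 ≤ 0, so result = 1
¬(¬Q → ((P ∧ Q) → (Q → ¬P))): Gödel ¬ of 1 = 0 (operand ≠ 0)
(P ∧ ¬(¬Q → ((P ∧ Q) → (Q → ¬P)))) = min(0.32, 0) = 0
¬(P ∧ ¬(¬Q → ((P ∧ Q) → (Q → ¬P)))): Gödel ¬ of 0 = 1 (operand is 0)
¬Q: Gödel ¬ of 0.43 = 0 (operand ≠ 0)
(¬Q ∧ Q) = min(0, 0.43) = 0
(¬(P ∧ ¬(¬Q → ((P ∧ Q) → (Q → ¬P)))) ∨ (¬Q ∧ Q)) = max(1, 0) = 1
(¬(P ∨ Q) → (¬(P ∧ ¬(¬Q → ((P ∧ Q) → (Q → ¬P)))) ∨ (¬Q ∧ Q))): 0 ≤ 1, so result = 1
¬(¬(P ∨ Q) → (¬(P ∧ ¬(¬Q → ((P ∧ Q) → (Q → ¬P)))) ∨ (¬Q ∧ Q))): Gödel ¬ of 1 = 0 (operand ≠ 0)

0.00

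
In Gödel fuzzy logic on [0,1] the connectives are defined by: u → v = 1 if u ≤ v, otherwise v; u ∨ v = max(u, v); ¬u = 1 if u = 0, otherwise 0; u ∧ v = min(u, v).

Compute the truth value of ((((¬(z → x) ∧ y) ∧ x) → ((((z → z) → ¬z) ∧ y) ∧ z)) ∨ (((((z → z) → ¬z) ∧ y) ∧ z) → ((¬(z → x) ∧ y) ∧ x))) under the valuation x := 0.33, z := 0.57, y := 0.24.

(z → x): 0.57 > 0.33, so result = 0.33
¬(z → x): Gödel ¬ of 0.33 = 0 (operand ≠ 0)
(¬(z → x) ∧ y) = min(0, 0.24) = 0
((¬(z → x) ∧ y) ∧ x) = min(0, 0.33) = 0
(z → z): 0.57 ≤ 0.57, so result = 1
¬z: Gödel ¬ of 0.57 = 0 (operand ≠ 0)
((z → z) → ¬z): 1 > 0, so result = 0
(((z → z) → ¬z) ∧ y) = min(0, 0.24) = 0
((((z → z) → ¬z) ∧ y) ∧ z) = min(0, 0.57) = 0
(((¬(z → x) ∧ y) ∧ x) → ((((z → z) → ¬z) ∧ y) ∧ z)): 0 ≤ 0, so result = 1
(z → z): 0.57 ≤ 0.57, so result = 1
¬z: Gödel ¬ of 0.57 = 0 (operand ≠ 0)
((z → z) → ¬z): 1 > 0, so result = 0
(((z → z) → ¬z) ∧ y) = min(0, 0.24) = 0
((((z → z) → ¬z) ∧ y) ∧ z) = min(0, 0.57) = 0
(z → x): 0.57 > 0.33, so result = 0.33
¬(z → x): Gödel ¬ of 0.33 = 0 (operand ≠ 0)
(¬(z → x) ∧ y) = min(0, 0.24) = 0
((¬(z → x) ∧ y) ∧ x) = min(0, 0.33) = 0
(((((z → z) → ¬z) ∧ y) ∧ z) → ((¬(z → x) ∧ y) ∧ x)): 0 ≤ 0, so result = 1
((((¬(z → x) ∧ y) ∧ x) → ((((z → z) → ¬z) ∧ y) ∧ z)) ∨ (((((z → z) → ¬z) ∧ y) ∧ z) → ((¬(z → x) ∧ y) ∧ x))) = max(1, 1) = 1

1.00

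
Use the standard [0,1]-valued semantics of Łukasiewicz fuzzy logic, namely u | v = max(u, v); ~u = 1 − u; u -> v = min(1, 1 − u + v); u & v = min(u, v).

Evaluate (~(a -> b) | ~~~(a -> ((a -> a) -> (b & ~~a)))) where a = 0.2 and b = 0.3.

(a -> b): min(1, 1 − 0.2 + 0.3) = 1
~(a -> b): Łukasiewicz ¬ gives 1 − 1 = 0
(a -> a): min(1, 1 − 0.2 + 0.2) = 1
~a: Łukasiewicz ¬ gives 1 − 0.2 = 0.8
~~a: Łukasiewicz ¬ gives 1 − 0.8 = 0.2
(b & ~~a) = min(0.3, 0.2) = 0.2
((a -> a) -> (b & ~~a)): min(1, 1 − 1 + 0.2) = 0.2
(a -> ((a -> a) -> (b & ~~a))): min(1, 1 − 0.2 + 0.2) = 1
~(a -> ((a -> a) -> (b & ~~a))): Łukasiewicz ¬ gives 1 − 1 = 0
~~(a -> ((a -> a) -> (b & ~~a))): Łukasiewicz ¬ gives 1 − 0 = 1
~~~(a -> ((a -> a) -> (b & ~~a))): Łukasiewicz ¬ gives 1 − 1 = 0
(~(a -> b) | ~~~(a -> ((a -> a) -> (b & ~~a)))) = max(0, 0) = 0

0.00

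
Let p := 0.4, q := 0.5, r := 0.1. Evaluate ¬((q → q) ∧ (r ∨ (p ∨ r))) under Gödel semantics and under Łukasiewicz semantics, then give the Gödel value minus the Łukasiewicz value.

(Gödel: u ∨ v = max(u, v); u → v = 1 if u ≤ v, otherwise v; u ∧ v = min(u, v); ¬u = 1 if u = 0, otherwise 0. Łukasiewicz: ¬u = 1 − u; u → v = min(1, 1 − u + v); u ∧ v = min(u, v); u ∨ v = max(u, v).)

-0.60

Gödel evaluation:
  (q → q): 0.5 ≤ 0.5, so result = 1
  (p ∨ r) = max(0.4, 0.1) = 0.4
  (r ∨ (p ∨ r)) = max(0.1, 0.4) = 0.4
  ((q → q) ∧ (r ∨ (p ∨ r))) = min(1, 0.4) = 0.4
  ¬((q → q) ∧ (r ∨ (p ∨ r))): Gödel ¬ of 0.4 = 0 (operand ≠ 0)
  Gödel value = 0
Łukasiewicz evaluation:
  (q → q): min(1, 1 − 0.5 + 0.5) = 1
  (p ∨ r) = max(0.4, 0.1) = 0.4
  (r ∨ (p ∨ r)) = max(0.1, 0.4) = 0.4
  ((q → q) ∧ (r ∨ (p ∨ r))) = min(1, 0.4) = 0.4
  ¬((q → q) ∧ (r ∨ (p ∨ r))): Łukasiewicz ¬ gives 1 − 0.4 = 0.6
  Łukasiewicz value = 0.6
Difference: 0 − 0.6 = -0.60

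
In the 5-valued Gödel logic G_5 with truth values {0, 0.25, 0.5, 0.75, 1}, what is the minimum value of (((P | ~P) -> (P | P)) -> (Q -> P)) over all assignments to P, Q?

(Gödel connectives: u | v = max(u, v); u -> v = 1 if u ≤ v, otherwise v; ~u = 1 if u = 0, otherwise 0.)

0.25

The minimum is attained at P = 0.25, Q = 0.5:
  ~P: Gödel ¬ of 0.25 = 0 (operand ≠ 0)
  (P | ~P) = max(0.25, 0) = 0.25
  (P | P) = max(0.25, 0.25) = 0.25
  ((P | ~P) -> (P | P)): 0.25 ≤ 0.25, so result = 1
  (Q -> P): 0.5 > 0.25, so result = 0.25
  (((P | ~P) -> (P | P)) -> (Q -> P)): 1 > 0.25, so result = 0.25
Checking all 25 assignments confirms none give a value below 0.25.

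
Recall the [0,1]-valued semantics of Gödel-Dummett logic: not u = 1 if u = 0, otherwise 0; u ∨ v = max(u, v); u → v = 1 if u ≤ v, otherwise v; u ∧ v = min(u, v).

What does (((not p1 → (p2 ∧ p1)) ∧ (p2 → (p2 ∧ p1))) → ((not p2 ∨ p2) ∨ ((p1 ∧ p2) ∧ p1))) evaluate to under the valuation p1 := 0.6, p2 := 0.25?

not p1: Gödel ¬ of 0.6 = 0 (operand ≠ 0)
(p2 ∧ p1) = min(0.25, 0.6) = 0.25
(not p1 → (p2 ∧ p1)): 0 ≤ 0.25, so result = 1
(p2 ∧ p1) = min(0.25, 0.6) = 0.25
(p2 → (p2 ∧ p1)): 0.25 ≤ 0.25, so result = 1
((not p1 → (p2 ∧ p1)) ∧ (p2 → (p2 ∧ p1))) = min(1, 1) = 1
not p2: Gödel ¬ of 0.25 = 0 (operand ≠ 0)
(not p2 ∨ p2) = max(0, 0.25) = 0.25
(p1 ∧ p2) = min(0.6, 0.25) = 0.25
((p1 ∧ p2) ∧ p1) = min(0.25, 0.6) = 0.25
((not p2 ∨ p2) ∨ ((p1 ∧ p2) ∧ p1)) = max(0.25, 0.25) = 0.25
(((not p1 → (p2 ∧ p1)) ∧ (p2 → (p2 ∧ p1))) → ((not p2 ∨ p2) ∨ ((p1 ∧ p2) ∧ p1))): 1 > 0.25, so result = 0.25

0.25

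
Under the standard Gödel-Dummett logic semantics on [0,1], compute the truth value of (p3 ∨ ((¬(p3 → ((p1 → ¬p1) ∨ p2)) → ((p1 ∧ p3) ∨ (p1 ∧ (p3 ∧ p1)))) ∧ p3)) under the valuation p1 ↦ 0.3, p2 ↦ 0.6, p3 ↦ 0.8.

0.80

¬p1: Gödel ¬ of 0.3 = 0 (operand ≠ 0)
(p1 → ¬p1): 0.3 > 0, so result = 0
((p1 → ¬p1) ∨ p2) = max(0, 0.6) = 0.6
(p3 → ((p1 → ¬p1) ∨ p2)): 0.8 > 0.6, so result = 0.6
¬(p3 → ((p1 → ¬p1) ∨ p2)): Gödel ¬ of 0.6 = 0 (operand ≠ 0)
(p1 ∧ p3) = min(0.3, 0.8) = 0.3
(p3 ∧ p1) = min(0.8, 0.3) = 0.3
(p1 ∧ (p3 ∧ p1)) = min(0.3, 0.3) = 0.3
((p1 ∧ p3) ∨ (p1 ∧ (p3 ∧ p1))) = max(0.3, 0.3) = 0.3
(¬(p3 → ((p1 → ¬p1) ∨ p2)) → ((p1 ∧ p3) ∨ (p1 ∧ (p3 ∧ p1)))): 0 ≤ 0.3, so result = 1
((¬(p3 → ((p1 → ¬p1) ∨ p2)) → ((p1 ∧ p3) ∨ (p1 ∧ (p3 ∧ p1)))) ∧ p3) = min(1, 0.8) = 0.8
(p3 ∨ ((¬(p3 → ((p1 → ¬p1) ∨ p2)) → ((p1 ∧ p3) ∨ (p1 ∧ (p3 ∧ p1)))) ∧ p3)) = max(0.8, 0.8) = 0.8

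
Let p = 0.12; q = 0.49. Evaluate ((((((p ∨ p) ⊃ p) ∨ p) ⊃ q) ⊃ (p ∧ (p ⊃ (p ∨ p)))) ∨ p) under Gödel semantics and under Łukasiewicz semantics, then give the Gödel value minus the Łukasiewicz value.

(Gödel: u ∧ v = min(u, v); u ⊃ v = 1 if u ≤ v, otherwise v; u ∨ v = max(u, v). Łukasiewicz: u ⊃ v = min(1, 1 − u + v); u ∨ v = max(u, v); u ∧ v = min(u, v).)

Gödel evaluation:
  (p ∨ p) = max(0.12, 0.12) = 0.12
  ((p ∨ p) ⊃ p): 0.12 ≤ 0.12, so result = 1
  (((p ∨ p) ⊃ p) ∨ p) = max(1, 0.12) = 1
  ((((p ∨ p) ⊃ p) ∨ p) ⊃ q): 1 > 0.49, so result = 0.49
  (p ∨ p) = max(0.12, 0.12) = 0.12
  (p ⊃ (p ∨ p)): 0.12 ≤ 0.12, so result = 1
  (p ∧ (p ⊃ (p ∨ p))) = min(0.12, 1) = 0.12
  (((((p ∨ p) ⊃ p) ∨ p) ⊃ q) ⊃ (p ∧ (p ⊃ (p ∨ p)))): 0.49 > 0.12, so result = 0.12
  ((((((p ∨ p) ⊃ p) ∨ p) ⊃ q) ⊃ (p ∧ (p ⊃ (p ∨ p)))) ∨ p) = max(0.12, 0.12) = 0.12
  Gödel value = 0.12
Łukasiewicz evaluation:
  (p ∨ p) = max(0.12, 0.12) = 0.12
  ((p ∨ p) ⊃ p): min(1, 1 − 0.12 + 0.12) = 1
  (((p ∨ p) ⊃ p) ∨ p) = max(1, 0.12) = 1
  ((((p ∨ p) ⊃ p) ∨ p) ⊃ q): min(1, 1 − 1 + 0.49) = 0.49
  (p ∨ p) = max(0.12, 0.12) = 0.12
  (p ⊃ (p ∨ p)): min(1, 1 − 0.12 + 0.12) = 1
  (p ∧ (p ⊃ (p ∨ p))) = min(0.12, 1) = 0.12
  (((((p ∨ p) ⊃ p) ∨ p) ⊃ q) ⊃ (p ∧ (p ⊃ (p ∨ p)))): min(1, 1 − 0.49 + 0.12) = 0.63
  ((((((p ∨ p) ⊃ p) ∨ p) ⊃ q) ⊃ (p ∧ (p ⊃ (p ∨ p)))) ∨ p) = max(0.63, 0.12) = 0.63
  Łukasiewicz value = 0.63
Difference: 0.12 − 0.63 = -0.51

-0.51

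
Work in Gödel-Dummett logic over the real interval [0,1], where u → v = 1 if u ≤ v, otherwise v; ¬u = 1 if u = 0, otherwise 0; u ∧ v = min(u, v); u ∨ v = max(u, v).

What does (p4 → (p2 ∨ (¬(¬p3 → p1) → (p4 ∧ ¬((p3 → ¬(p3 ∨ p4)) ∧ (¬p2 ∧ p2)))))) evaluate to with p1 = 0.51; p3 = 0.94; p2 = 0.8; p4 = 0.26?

1.00

¬p3: Gödel ¬ of 0.94 = 0 (operand ≠ 0)
(¬p3 → p1): 0 ≤ 0.51, so result = 1
¬(¬p3 → p1): Gödel ¬ of 1 = 0 (operand ≠ 0)
(p3 ∨ p4) = max(0.94, 0.26) = 0.94
¬(p3 ∨ p4): Gödel ¬ of 0.94 = 0 (operand ≠ 0)
(p3 → ¬(p3 ∨ p4)): 0.94 > 0, so result = 0
¬p2: Gödel ¬ of 0.8 = 0 (operand ≠ 0)
(¬p2 ∧ p2) = min(0, 0.8) = 0
((p3 → ¬(p3 ∨ p4)) ∧ (¬p2 ∧ p2)) = min(0, 0) = 0
¬((p3 → ¬(p3 ∨ p4)) ∧ (¬p2 ∧ p2)): Gödel ¬ of 0 = 1 (operand is 0)
(p4 ∧ ¬((p3 → ¬(p3 ∨ p4)) ∧ (¬p2 ∧ p2))) = min(0.26, 1) = 0.26
(¬(¬p3 → p1) → (p4 ∧ ¬((p3 → ¬(p3 ∨ p4)) ∧ (¬p2 ∧ p2)))): 0 ≤ 0.26, so result = 1
(p2 ∨ (¬(¬p3 → p1) → (p4 ∧ ¬((p3 → ¬(p3 ∨ p4)) ∧ (¬p2 ∧ p2))))) = max(0.8, 1) = 1
(p4 → (p2 ∨ (¬(¬p3 → p1) → (p4 ∧ ¬((p3 → ¬(p3 ∨ p4)) ∧ (¬p2 ∧ p2)))))): 0.26 ≤ 1, so result = 1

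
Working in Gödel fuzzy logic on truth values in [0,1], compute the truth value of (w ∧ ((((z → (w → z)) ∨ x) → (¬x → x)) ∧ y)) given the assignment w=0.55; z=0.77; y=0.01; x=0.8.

0.01

(w → z): 0.55 ≤ 0.77, so result = 1
(z → (w → z)): 0.77 ≤ 1, so result = 1
((z → (w → z)) ∨ x) = max(1, 0.8) = 1
¬x: Gödel ¬ of 0.8 = 0 (operand ≠ 0)
(¬x → x): 0 ≤ 0.8, so result = 1
(((z → (w → z)) ∨ x) → (¬x → x)): 1 ≤ 1, so result = 1
((((z → (w → z)) ∨ x) → (¬x → x)) ∧ y) = min(1, 0.01) = 0.01
(w ∧ ((((z → (w → z)) ∨ x) → (¬x → x)) ∧ y)) = min(0.55, 0.01) = 0.01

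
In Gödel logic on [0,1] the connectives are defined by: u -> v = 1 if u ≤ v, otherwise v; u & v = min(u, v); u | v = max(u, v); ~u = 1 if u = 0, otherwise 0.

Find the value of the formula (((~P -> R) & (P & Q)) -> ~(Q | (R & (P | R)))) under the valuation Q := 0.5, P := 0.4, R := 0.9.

0.00

~P: Gödel ¬ of 0.4 = 0 (operand ≠ 0)
(~P -> R): 0 ≤ 0.9, so result = 1
(P & Q) = min(0.4, 0.5) = 0.4
((~P -> R) & (P & Q)) = min(1, 0.4) = 0.4
(P | R) = max(0.4, 0.9) = 0.9
(R & (P | R)) = min(0.9, 0.9) = 0.9
(Q | (R & (P | R))) = max(0.5, 0.9) = 0.9
~(Q | (R & (P | R))): Gödel ¬ of 0.9 = 0 (operand ≠ 0)
(((~P -> R) & (P & Q)) -> ~(Q | (R & (P | R)))): 0.4 > 0, so result = 0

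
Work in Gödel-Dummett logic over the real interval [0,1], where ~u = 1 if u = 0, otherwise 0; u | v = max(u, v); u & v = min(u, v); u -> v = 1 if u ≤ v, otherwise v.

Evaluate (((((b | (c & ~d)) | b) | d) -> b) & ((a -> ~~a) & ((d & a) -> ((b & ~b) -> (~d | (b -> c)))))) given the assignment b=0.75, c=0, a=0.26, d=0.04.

~d: Gödel ¬ of 0.04 = 0 (operand ≠ 0)
(c & ~d) = min(0, 0) = 0
(b | (c & ~d)) = max(0.75, 0) = 0.75
((b | (c & ~d)) | b) = max(0.75, 0.75) = 0.75
(((b | (c & ~d)) | b) | d) = max(0.75, 0.04) = 0.75
((((b | (c & ~d)) | b) | d) -> b): 0.75 ≤ 0.75, so result = 1
~a: Gödel ¬ of 0.26 = 0 (operand ≠ 0)
~~a: Gödel ¬ of 0 = 1 (operand is 0)
(a -> ~~a): 0.26 ≤ 1, so result = 1
(d & a) = min(0.04, 0.26) = 0.04
~b: Gödel ¬ of 0.75 = 0 (operand ≠ 0)
(b & ~b) = min(0.75, 0) = 0
~d: Gödel ¬ of 0.04 = 0 (operand ≠ 0)
(b -> c): 0.75 > 0, so result = 0
(~d | (b -> c)) = max(0, 0) = 0
((b & ~b) -> (~d | (b -> c))): 0 ≤ 0, so result = 1
((d & a) -> ((b & ~b) -> (~d | (b -> c)))): 0.04 ≤ 1, so result = 1
((a -> ~~a) & ((d & a) -> ((b & ~b) -> (~d | (b -> c))))) = min(1, 1) = 1
(((((b | (c & ~d)) | b) | d) -> b) & ((a -> ~~a) & ((d & a) -> ((b & ~b) -> (~d | (b -> c)))))) = min(1, 1) = 1

1.00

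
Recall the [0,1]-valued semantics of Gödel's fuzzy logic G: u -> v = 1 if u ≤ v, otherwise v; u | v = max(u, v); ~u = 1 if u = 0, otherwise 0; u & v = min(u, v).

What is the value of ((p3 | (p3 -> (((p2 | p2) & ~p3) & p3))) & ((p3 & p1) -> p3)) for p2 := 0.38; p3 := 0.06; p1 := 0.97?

(p2 | p2) = max(0.38, 0.38) = 0.38
~p3: Gödel ¬ of 0.06 = 0 (operand ≠ 0)
((p2 | p2) & ~p3) = min(0.38, 0) = 0
(((p2 | p2) & ~p3) & p3) = min(0, 0.06) = 0
(p3 -> (((p2 | p2) & ~p3) & p3)): 0.06 > 0, so result = 0
(p3 | (p3 -> (((p2 | p2) & ~p3) & p3))) = max(0.06, 0) = 0.06
(p3 & p1) = min(0.06, 0.97) = 0.06
((p3 & p1) -> p3): 0.06 ≤ 0.06, so result = 1
((p3 | (p3 -> (((p2 | p2) & ~p3) & p3))) & ((p3 & p1) -> p3)) = min(0.06, 1) = 0.06

0.06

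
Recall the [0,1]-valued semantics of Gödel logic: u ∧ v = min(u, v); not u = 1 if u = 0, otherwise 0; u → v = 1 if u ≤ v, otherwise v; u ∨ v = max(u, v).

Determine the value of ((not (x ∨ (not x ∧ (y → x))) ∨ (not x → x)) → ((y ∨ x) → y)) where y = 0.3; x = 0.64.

not x: Gödel ¬ of 0.64 = 0 (operand ≠ 0)
(y → x): 0.3 ≤ 0.64, so result = 1
(not x ∧ (y → x)) = min(0, 1) = 0
(x ∨ (not x ∧ (y → x))) = max(0.64, 0) = 0.64
not (x ∨ (not x ∧ (y → x))): Gödel ¬ of 0.64 = 0 (operand ≠ 0)
not x: Gödel ¬ of 0.64 = 0 (operand ≠ 0)
(not x → x): 0 ≤ 0.64, so result = 1
(not (x ∨ (not x ∧ (y → x))) ∨ (not x → x)) = max(0, 1) = 1
(y ∨ x) = max(0.3, 0.64) = 0.64
((y ∨ x) → y): 0.64 > 0.3, so result = 0.3
((not (x ∨ (not x ∧ (y → x))) ∨ (not x → x)) → ((y ∨ x) → y)): 1 > 0.3, so result = 0.3

0.30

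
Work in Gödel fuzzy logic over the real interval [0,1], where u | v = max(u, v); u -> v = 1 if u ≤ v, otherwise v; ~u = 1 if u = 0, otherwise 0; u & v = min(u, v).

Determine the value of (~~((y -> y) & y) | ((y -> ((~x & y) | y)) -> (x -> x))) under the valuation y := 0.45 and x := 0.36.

1.00

(y -> y): 0.45 ≤ 0.45, so result = 1
((y -> y) & y) = min(1, 0.45) = 0.45
~((y -> y) & y): Gödel ¬ of 0.45 = 0 (operand ≠ 0)
~~((y -> y) & y): Gödel ¬ of 0 = 1 (operand is 0)
~x: Gödel ¬ of 0.36 = 0 (operand ≠ 0)
(~x & y) = min(0, 0.45) = 0
((~x & y) | y) = max(0, 0.45) = 0.45
(y -> ((~x & y) | y)): 0.45 ≤ 0.45, so result = 1
(x -> x): 0.36 ≤ 0.36, so result = 1
((y -> ((~x & y) | y)) -> (x -> x)): 1 ≤ 1, so result = 1
(~~((y -> y) & y) | ((y -> ((~x & y) | y)) -> (x -> x))) = max(1, 1) = 1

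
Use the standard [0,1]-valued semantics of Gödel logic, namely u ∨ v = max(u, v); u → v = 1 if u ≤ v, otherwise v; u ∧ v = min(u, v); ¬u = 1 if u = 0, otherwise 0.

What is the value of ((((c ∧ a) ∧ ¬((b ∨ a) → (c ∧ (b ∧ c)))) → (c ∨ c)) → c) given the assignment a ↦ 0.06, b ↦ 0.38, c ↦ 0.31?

(c ∧ a) = min(0.31, 0.06) = 0.06
(b ∨ a) = max(0.38, 0.06) = 0.38
(b ∧ c) = min(0.38, 0.31) = 0.31
(c ∧ (b ∧ c)) = min(0.31, 0.31) = 0.31
((b ∨ a) → (c ∧ (b ∧ c))): 0.38 > 0.31, so result = 0.31
¬((b ∨ a) → (c ∧ (b ∧ c))): Gödel ¬ of 0.31 = 0 (operand ≠ 0)
((c ∧ a) ∧ ¬((b ∨ a) → (c ∧ (b ∧ c)))) = min(0.06, 0) = 0
(c ∨ c) = max(0.31, 0.31) = 0.31
(((c ∧ a) ∧ ¬((b ∨ a) → (c ∧ (b ∧ c)))) → (c ∨ c)): 0 ≤ 0.31, so result = 1
((((c ∧ a) ∧ ¬((b ∨ a) → (c ∧ (b ∧ c)))) → (c ∨ c)) → c): 1 > 0.31, so result = 0.31

0.31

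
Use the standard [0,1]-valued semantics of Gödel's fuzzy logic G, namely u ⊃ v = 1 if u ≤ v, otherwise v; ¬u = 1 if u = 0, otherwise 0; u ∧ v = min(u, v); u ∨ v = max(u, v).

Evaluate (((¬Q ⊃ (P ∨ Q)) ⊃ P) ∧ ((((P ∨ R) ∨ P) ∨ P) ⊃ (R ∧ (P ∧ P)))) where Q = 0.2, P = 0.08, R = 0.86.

¬Q: Gödel ¬ of 0.2 = 0 (operand ≠ 0)
(P ∨ Q) = max(0.08, 0.2) = 0.2
(¬Q ⊃ (P ∨ Q)): 0 ≤ 0.2, so result = 1
((¬Q ⊃ (P ∨ Q)) ⊃ P): 1 > 0.08, so result = 0.08
(P ∨ R) = max(0.08, 0.86) = 0.86
((P ∨ R) ∨ P) = max(0.86, 0.08) = 0.86
(((P ∨ R) ∨ P) ∨ P) = max(0.86, 0.08) = 0.86
(P ∧ P) = min(0.08, 0.08) = 0.08
(R ∧ (P ∧ P)) = min(0.86, 0.08) = 0.08
((((P ∨ R) ∨ P) ∨ P) ⊃ (R ∧ (P ∧ P))): 0.86 > 0.08, so result = 0.08
(((¬Q ⊃ (P ∨ Q)) ⊃ P) ∧ ((((P ∨ R) ∨ P) ∨ P) ⊃ (R ∧ (P ∧ P)))) = min(0.08, 0.08) = 0.08

0.08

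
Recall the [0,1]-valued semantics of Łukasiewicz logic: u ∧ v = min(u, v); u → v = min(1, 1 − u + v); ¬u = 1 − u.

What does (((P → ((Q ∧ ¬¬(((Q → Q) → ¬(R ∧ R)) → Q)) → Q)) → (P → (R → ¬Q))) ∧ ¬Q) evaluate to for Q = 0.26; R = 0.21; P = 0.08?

0.74

(Q → Q): min(1, 1 − 0.26 + 0.26) = 1
(R ∧ R) = min(0.21, 0.21) = 0.21
¬(R ∧ R): Łukasiewicz ¬ gives 1 − 0.21 = 0.79
((Q → Q) → ¬(R ∧ R)): min(1, 1 − 1 + 0.79) = 0.79
(((Q → Q) → ¬(R ∧ R)) → Q): min(1, 1 − 0.79 + 0.26) = 0.47
¬(((Q → Q) → ¬(R ∧ R)) → Q): Łukasiewicz ¬ gives 1 − 0.47 = 0.53
¬¬(((Q → Q) → ¬(R ∧ R)) → Q): Łukasiewicz ¬ gives 1 − 0.53 = 0.47
(Q ∧ ¬¬(((Q → Q) → ¬(R ∧ R)) → Q)) = min(0.26, 0.47) = 0.26
((Q ∧ ¬¬(((Q → Q) → ¬(R ∧ R)) → Q)) → Q): min(1, 1 − 0.26 + 0.26) = 1
(P → ((Q ∧ ¬¬(((Q → Q) → ¬(R ∧ R)) → Q)) → Q)): min(1, 1 − 0.08 + 1) = 1
¬Q: Łukasiewicz ¬ gives 1 − 0.26 = 0.74
(R → ¬Q): min(1, 1 − 0.21 + 0.74) = 1
(P → (R → ¬Q)): min(1, 1 − 0.08 + 1) = 1
((P → ((Q ∧ ¬¬(((Q → Q) → ¬(R ∧ R)) → Q)) → Q)) → (P → (R → ¬Q))): min(1, 1 − 1 + 1) = 1
¬Q: Łukasiewicz ¬ gives 1 − 0.26 = 0.74
(((P → ((Q ∧ ¬¬(((Q → Q) → ¬(R ∧ R)) → Q)) → Q)) → (P → (R → ¬Q))) ∧ ¬Q) = min(1, 0.74) = 0.74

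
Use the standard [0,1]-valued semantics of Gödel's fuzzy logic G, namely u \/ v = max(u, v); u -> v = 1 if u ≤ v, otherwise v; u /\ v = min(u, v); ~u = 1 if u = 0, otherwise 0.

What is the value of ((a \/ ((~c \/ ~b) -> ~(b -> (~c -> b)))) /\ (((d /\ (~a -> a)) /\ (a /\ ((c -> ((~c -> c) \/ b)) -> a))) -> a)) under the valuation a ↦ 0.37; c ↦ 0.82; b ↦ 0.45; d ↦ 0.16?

1.00

~c: Gödel ¬ of 0.82 = 0 (operand ≠ 0)
~b: Gödel ¬ of 0.45 = 0 (operand ≠ 0)
(~c \/ ~b) = max(0, 0) = 0
~c: Gödel ¬ of 0.82 = 0 (operand ≠ 0)
(~c -> b): 0 ≤ 0.45, so result = 1
(b -> (~c -> b)): 0.45 ≤ 1, so result = 1
~(b -> (~c -> b)): Gödel ¬ of 1 = 0 (operand ≠ 0)
((~c \/ ~b) -> ~(b -> (~c -> b))): 0 ≤ 0, so result = 1
(a \/ ((~c \/ ~b) -> ~(b -> (~c -> b)))) = max(0.37, 1) = 1
~a: Gödel ¬ of 0.37 = 0 (operand ≠ 0)
(~a -> a): 0 ≤ 0.37, so result = 1
(d /\ (~a -> a)) = min(0.16, 1) = 0.16
~c: Gödel ¬ of 0.82 = 0 (operand ≠ 0)
(~c -> c): 0 ≤ 0.82, so result = 1
((~c -> c) \/ b) = max(1, 0.45) = 1
(c -> ((~c -> c) \/ b)): 0.82 ≤ 1, so result = 1
((c -> ((~c -> c) \/ b)) -> a): 1 > 0.37, so result = 0.37
(a /\ ((c -> ((~c -> c) \/ b)) -> a)) = min(0.37, 0.37) = 0.37
((d /\ (~a -> a)) /\ (a /\ ((c -> ((~c -> c) \/ b)) -> a))) = min(0.16, 0.37) = 0.16
(((d /\ (~a -> a)) /\ (a /\ ((c -> ((~c -> c) \/ b)) -> a))) -> a): 0.16 ≤ 0.37, so result = 1
((a \/ ((~c \/ ~b) -> ~(b -> (~c -> b)))) /\ (((d /\ (~a -> a)) /\ (a /\ ((c -> ((~c -> c) \/ b)) -> a))) -> a)) = min(1, 1) = 1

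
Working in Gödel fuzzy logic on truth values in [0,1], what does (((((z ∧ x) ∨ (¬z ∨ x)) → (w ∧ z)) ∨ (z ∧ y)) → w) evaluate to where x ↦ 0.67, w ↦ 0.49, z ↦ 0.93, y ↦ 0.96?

(z ∧ x) = min(0.93, 0.67) = 0.67
¬z: Gödel ¬ of 0.93 = 0 (operand ≠ 0)
(¬z ∨ x) = max(0, 0.67) = 0.67
((z ∧ x) ∨ (¬z ∨ x)) = max(0.67, 0.67) = 0.67
(w ∧ z) = min(0.49, 0.93) = 0.49
(((z ∧ x) ∨ (¬z ∨ x)) → (w ∧ z)): 0.67 > 0.49, so result = 0.49
(z ∧ y) = min(0.93, 0.96) = 0.93
((((z ∧ x) ∨ (¬z ∨ x)) → (w ∧ z)) ∨ (z ∧ y)) = max(0.49, 0.93) = 0.93
(((((z ∧ x) ∨ (¬z ∨ x)) → (w ∧ z)) ∨ (z ∧ y)) → w): 0.93 > 0.49, so result = 0.49

0.49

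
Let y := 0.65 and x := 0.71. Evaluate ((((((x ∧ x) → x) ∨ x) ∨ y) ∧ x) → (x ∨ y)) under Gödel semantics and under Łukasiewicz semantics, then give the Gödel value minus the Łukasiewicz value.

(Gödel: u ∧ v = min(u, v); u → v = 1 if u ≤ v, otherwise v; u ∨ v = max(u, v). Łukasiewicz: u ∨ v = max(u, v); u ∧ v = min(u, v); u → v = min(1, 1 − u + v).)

Gödel evaluation:
  (x ∧ x) = min(0.71, 0.71) = 0.71
  ((x ∧ x) → x): 0.71 ≤ 0.71, so result = 1
  (((x ∧ x) → x) ∨ x) = max(1, 0.71) = 1
  ((((x ∧ x) → x) ∨ x) ∨ y) = max(1, 0.65) = 1
  (((((x ∧ x) → x) ∨ x) ∨ y) ∧ x) = min(1, 0.71) = 0.71
  (x ∨ y) = max(0.71, 0.65) = 0.71
  ((((((x ∧ x) → x) ∨ x) ∨ y) ∧ x) → (x ∨ y)): 0.71 ≤ 0.71, so result = 1
  Gödel value = 1
Łukasiewicz evaluation:
  (x ∧ x) = min(0.71, 0.71) = 0.71
  ((x ∧ x) → x): min(1, 1 − 0.71 + 0.71) = 1
  (((x ∧ x) → x) ∨ x) = max(1, 0.71) = 1
  ((((x ∧ x) → x) ∨ x) ∨ y) = max(1, 0.65) = 1
  (((((x ∧ x) → x) ∨ x) ∨ y) ∧ x) = min(1, 0.71) = 0.71
  (x ∨ y) = max(0.71, 0.65) = 0.71
  ((((((x ∧ x) → x) ∨ x) ∨ y) ∧ x) → (x ∨ y)): min(1, 1 − 0.71 + 0.71) = 1
  Łukasiewicz value = 1
Difference: 1 − 1 = 0.00

0.00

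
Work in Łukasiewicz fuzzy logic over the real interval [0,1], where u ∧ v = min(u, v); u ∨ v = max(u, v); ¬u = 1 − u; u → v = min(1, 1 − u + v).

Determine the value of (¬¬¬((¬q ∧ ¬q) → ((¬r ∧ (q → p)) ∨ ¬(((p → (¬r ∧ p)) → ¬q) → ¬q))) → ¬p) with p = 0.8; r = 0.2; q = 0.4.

1.00

¬q: Łukasiewicz ¬ gives 1 − 0.4 = 0.6
¬q: Łukasiewicz ¬ gives 1 − 0.4 = 0.6
(¬q ∧ ¬q) = min(0.6, 0.6) = 0.6
¬r: Łukasiewicz ¬ gives 1 − 0.2 = 0.8
(q → p): min(1, 1 − 0.4 + 0.8) = 1
(¬r ∧ (q → p)) = min(0.8, 1) = 0.8
¬r: Łukasiewicz ¬ gives 1 − 0.2 = 0.8
(¬r ∧ p) = min(0.8, 0.8) = 0.8
(p → (¬r ∧ p)): min(1, 1 − 0.8 + 0.8) = 1
¬q: Łukasiewicz ¬ gives 1 − 0.4 = 0.6
((p → (¬r ∧ p)) → ¬q): min(1, 1 − 1 + 0.6) = 0.6
¬q: Łukasiewicz ¬ gives 1 − 0.4 = 0.6
(((p → (¬r ∧ p)) → ¬q) → ¬q): min(1, 1 − 0.6 + 0.6) = 1
¬(((p → (¬r ∧ p)) → ¬q) → ¬q): Łukasiewicz ¬ gives 1 − 1 = 0
((¬r ∧ (q → p)) ∨ ¬(((p → (¬r ∧ p)) → ¬q) → ¬q)) = max(0.8, 0) = 0.8
((¬q ∧ ¬q) → ((¬r ∧ (q → p)) ∨ ¬(((p → (¬r ∧ p)) → ¬q) → ¬q))): min(1, 1 − 0.6 + 0.8) = 1
¬((¬q ∧ ¬q) → ((¬r ∧ (q → p)) ∨ ¬(((p → (¬r ∧ p)) → ¬q) → ¬q))): Łukasiewicz ¬ gives 1 − 1 = 0
¬¬((¬q ∧ ¬q) → ((¬r ∧ (q → p)) ∨ ¬(((p → (¬r ∧ p)) → ¬q) → ¬q))): Łukasiewicz ¬ gives 1 − 0 = 1
¬¬¬((¬q ∧ ¬q) → ((¬r ∧ (q → p)) ∨ ¬(((p → (¬r ∧ p)) → ¬q) → ¬q))): Łukasiewicz ¬ gives 1 − 1 = 0
¬p: Łukasiewicz ¬ gives 1 − 0.8 = 0.2
(¬¬¬((¬q ∧ ¬q) → ((¬r ∧ (q → p)) ∨ ¬(((p → (¬r ∧ p)) → ¬q) → ¬q))) → ¬p): min(1, 1 − 0 + 0.2) = 1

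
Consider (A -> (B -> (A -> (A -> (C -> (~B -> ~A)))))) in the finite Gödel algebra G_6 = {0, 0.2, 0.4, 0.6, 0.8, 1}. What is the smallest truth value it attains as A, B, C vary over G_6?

Every assignment gives 1. For instance at A = 0, B = 0, C = 0:
  ~B: Gödel ¬ of 0 = 1 (operand is 0)
  ~A: Gödel ¬ of 0 = 1 (operand is 0)
  (~B -> ~A): 1 ≤ 1, so result = 1
  (C -> (~B -> ~A)): 0 ≤ 1, so result = 1
  (A -> (C -> (~B -> ~A))): 0 ≤ 1, so result = 1
  (A -> (A -> (C -> (~B -> ~A)))): 0 ≤ 1, so result = 1
  (B -> (A -> (A -> (C -> (~B -> ~A))))): 0 ≤ 1, so result = 1
  (A -> (B -> (A -> (A -> (C -> (~B -> ~A)))))): 0 ≤ 1, so result = 1
All 216 assignments give value 1 — the formula is a G_6-tautology.

1.00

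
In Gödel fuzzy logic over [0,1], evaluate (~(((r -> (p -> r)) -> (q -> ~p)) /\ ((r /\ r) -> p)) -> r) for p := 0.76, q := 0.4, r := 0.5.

0.50

(p -> r): 0.76 > 0.5, so result = 0.5
(r -> (p -> r)): 0.5 ≤ 0.5, so result = 1
~p: Gödel ¬ of 0.76 = 0 (operand ≠ 0)
(q -> ~p): 0.4 > 0, so result = 0
((r -> (p -> r)) -> (q -> ~p)): 1 > 0, so result = 0
(r /\ r) = min(0.5, 0.5) = 0.5
((r /\ r) -> p): 0.5 ≤ 0.76, so result = 1
(((r -> (p -> r)) -> (q -> ~p)) /\ ((r /\ r) -> p)) = min(0, 1) = 0
~(((r -> (p -> r)) -> (q -> ~p)) /\ ((r /\ r) -> p)): Gödel ¬ of 0 = 1 (operand is 0)
(~(((r -> (p -> r)) -> (q -> ~p)) /\ ((r /\ r) -> p)) -> r): 1 > 0.5, so result = 0.5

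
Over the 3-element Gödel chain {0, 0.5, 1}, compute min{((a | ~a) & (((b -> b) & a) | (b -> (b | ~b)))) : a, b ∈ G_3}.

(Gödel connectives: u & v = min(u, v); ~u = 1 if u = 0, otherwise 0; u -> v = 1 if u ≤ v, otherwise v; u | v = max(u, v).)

The minimum is attained at a = 0.5, b = 0:
  ~a: Gödel ¬ of 0.5 = 0 (operand ≠ 0)
  (a | ~a) = max(0.5, 0) = 0.5
  (b -> b): 0 ≤ 0, so result = 1
  ((b -> b) & a) = min(1, 0.5) = 0.5
  ~b: Gödel ¬ of 0 = 1 (operand is 0)
  (b | ~b) = max(0, 1) = 1
  (b -> (b | ~b)): 0 ≤ 1, so result = 1
  (((b -> b) & a) | (b -> (b | ~b))) = max(0.5, 1) = 1
  ((a | ~a) & (((b -> b) & a) | (b -> (b | ~b)))) = min(0.5, 1) = 0.5
Checking all 9 assignments confirms none give a value below 0.50.

0.50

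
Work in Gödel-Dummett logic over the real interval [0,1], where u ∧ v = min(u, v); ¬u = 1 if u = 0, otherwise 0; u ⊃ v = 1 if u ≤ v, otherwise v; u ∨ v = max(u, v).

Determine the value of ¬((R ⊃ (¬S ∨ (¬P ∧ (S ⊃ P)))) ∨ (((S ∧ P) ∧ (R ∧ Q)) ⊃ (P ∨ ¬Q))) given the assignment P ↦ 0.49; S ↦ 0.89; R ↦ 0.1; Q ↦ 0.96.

0.00

¬S: Gödel ¬ of 0.89 = 0 (operand ≠ 0)
¬P: Gödel ¬ of 0.49 = 0 (operand ≠ 0)
(S ⊃ P): 0.89 > 0.49, so result = 0.49
(¬P ∧ (S ⊃ P)) = min(0, 0.49) = 0
(¬S ∨ (¬P ∧ (S ⊃ P))) = max(0, 0) = 0
(R ⊃ (¬S ∨ (¬P ∧ (S ⊃ P)))): 0.1 > 0, so result = 0
(S ∧ P) = min(0.89, 0.49) = 0.49
(R ∧ Q) = min(0.1, 0.96) = 0.1
((S ∧ P) ∧ (R ∧ Q)) = min(0.49, 0.1) = 0.1
¬Q: Gödel ¬ of 0.96 = 0 (operand ≠ 0)
(P ∨ ¬Q) = max(0.49, 0) = 0.49
(((S ∧ P) ∧ (R ∧ Q)) ⊃ (P ∨ ¬Q)): 0.1 ≤ 0.49, so result = 1
((R ⊃ (¬S ∨ (¬P ∧ (S ⊃ P)))) ∨ (((S ∧ P) ∧ (R ∧ Q)) ⊃ (P ∨ ¬Q))) = max(0, 1) = 1
¬((R ⊃ (¬S ∨ (¬P ∧ (S ⊃ P)))) ∨ (((S ∧ P) ∧ (R ∧ Q)) ⊃ (P ∨ ¬Q))): Gödel ¬ of 1 = 0 (operand ≠ 0)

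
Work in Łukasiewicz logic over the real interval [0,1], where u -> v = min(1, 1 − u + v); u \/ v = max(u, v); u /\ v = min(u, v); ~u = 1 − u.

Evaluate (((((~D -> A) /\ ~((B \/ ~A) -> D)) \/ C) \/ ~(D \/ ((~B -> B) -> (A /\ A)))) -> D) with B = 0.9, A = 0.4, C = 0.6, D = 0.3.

~D: Łukasiewicz ¬ gives 1 − 0.3 = 0.7
(~D -> A): min(1, 1 − 0.7 + 0.4) = 0.7
~A: Łukasiewicz ¬ gives 1 − 0.4 = 0.6
(B \/ ~A) = max(0.9, 0.6) = 0.9
((B \/ ~A) -> D): min(1, 1 − 0.9 + 0.3) = 0.4
~((B \/ ~A) -> D): Łukasiewicz ¬ gives 1 − 0.4 = 0.6
((~D -> A) /\ ~((B \/ ~A) -> D)) = min(0.7, 0.6) = 0.6
(((~D -> A) /\ ~((B \/ ~A) -> D)) \/ C) = max(0.6, 0.6) = 0.6
~B: Łukasiewicz ¬ gives 1 − 0.9 = 0.1
(~B -> B): min(1, 1 − 0.1 + 0.9) = 1
(A /\ A) = min(0.4, 0.4) = 0.4
((~B -> B) -> (A /\ A)): min(1, 1 − 1 + 0.4) = 0.4
(D \/ ((~B -> B) -> (A /\ A))) = max(0.3, 0.4) = 0.4
~(D \/ ((~B -> B) -> (A /\ A))): Łukasiewicz ¬ gives 1 − 0.4 = 0.6
((((~D -> A) /\ ~((B \/ ~A) -> D)) \/ C) \/ ~(D \/ ((~B -> B) -> (A /\ A)))) = max(0.6, 0.6) = 0.6
(((((~D -> A) /\ ~((B \/ ~A) -> D)) \/ C) \/ ~(D \/ ((~B -> B) -> (A /\ A)))) -> D): min(1, 1 − 0.6 + 0.3) = 0.7

0.70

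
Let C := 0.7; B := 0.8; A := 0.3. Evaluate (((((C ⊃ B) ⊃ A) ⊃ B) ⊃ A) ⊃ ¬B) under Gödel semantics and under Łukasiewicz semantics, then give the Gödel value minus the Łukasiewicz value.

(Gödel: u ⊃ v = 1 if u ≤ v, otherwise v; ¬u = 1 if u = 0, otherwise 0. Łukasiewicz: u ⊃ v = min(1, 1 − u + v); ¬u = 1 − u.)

Gödel evaluation:
  (C ⊃ B): 0.7 ≤ 0.8, so result = 1
  ((C ⊃ B) ⊃ A): 1 > 0.3, so result = 0.3
  (((C ⊃ B) ⊃ A) ⊃ B): 0.3 ≤ 0.8, so result = 1
  ((((C ⊃ B) ⊃ A) ⊃ B) ⊃ A): 1 > 0.3, so result = 0.3
  ¬B: Gödel ¬ of 0.8 = 0 (operand ≠ 0)
  (((((C ⊃ B) ⊃ A) ⊃ B) ⊃ A) ⊃ ¬B): 0.3 > 0, so result = 0
  Gödel value = 0
Łukasiewicz evaluation:
  (C ⊃ B): min(1, 1 − 0.7 + 0.8) = 1
  ((C ⊃ B) ⊃ A): min(1, 1 − 1 + 0.3) = 0.3
  (((C ⊃ B) ⊃ A) ⊃ B): min(1, 1 − 0.3 + 0.8) = 1
  ((((C ⊃ B) ⊃ A) ⊃ B) ⊃ A): min(1, 1 − 1 + 0.3) = 0.3
  ¬B: Łukasiewicz ¬ gives 1 − 0.8 = 0.2
  (((((C ⊃ B) ⊃ A) ⊃ B) ⊃ A) ⊃ ¬B): min(1, 1 − 0.3 + 0.2) = 0.9
  Łukasiewicz value = 0.9
Difference: 0 − 0.9 = -0.90

-0.90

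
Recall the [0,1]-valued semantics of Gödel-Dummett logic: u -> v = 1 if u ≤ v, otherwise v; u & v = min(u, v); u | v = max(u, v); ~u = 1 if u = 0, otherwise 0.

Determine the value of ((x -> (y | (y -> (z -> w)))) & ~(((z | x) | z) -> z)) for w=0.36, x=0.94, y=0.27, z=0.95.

0.00

(z -> w): 0.95 > 0.36, so result = 0.36
(y -> (z -> w)): 0.27 ≤ 0.36, so result = 1
(y | (y -> (z -> w))) = max(0.27, 1) = 1
(x -> (y | (y -> (z -> w)))): 0.94 ≤ 1, so result = 1
(z | x) = max(0.95, 0.94) = 0.95
((z | x) | z) = max(0.95, 0.95) = 0.95
(((z | x) | z) -> z): 0.95 ≤ 0.95, so result = 1
~(((z | x) | z) -> z): Gödel ¬ of 1 = 0 (operand ≠ 0)
((x -> (y | (y -> (z -> w)))) & ~(((z | x) | z) -> z)) = min(1, 0) = 0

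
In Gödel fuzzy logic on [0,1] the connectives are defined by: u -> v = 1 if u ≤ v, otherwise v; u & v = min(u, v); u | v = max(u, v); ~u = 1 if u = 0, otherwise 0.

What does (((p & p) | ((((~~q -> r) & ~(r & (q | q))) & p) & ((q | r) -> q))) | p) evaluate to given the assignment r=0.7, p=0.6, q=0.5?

(p & p) = min(0.6, 0.6) = 0.6
~q: Gödel ¬ of 0.5 = 0 (operand ≠ 0)
~~q: Gödel ¬ of 0 = 1 (operand is 0)
(~~q -> r): 1 > 0.7, so result = 0.7
(q | q) = max(0.5, 0.5) = 0.5
(r & (q | q)) = min(0.7, 0.5) = 0.5
~(r & (q | q)): Gödel ¬ of 0.5 = 0 (operand ≠ 0)
((~~q -> r) & ~(r & (q | q))) = min(0.7, 0) = 0
(((~~q -> r) & ~(r & (q | q))) & p) = min(0, 0.6) = 0
(q | r) = max(0.5, 0.7) = 0.7
((q | r) -> q): 0.7 > 0.5, so result = 0.5
((((~~q -> r) & ~(r & (q | q))) & p) & ((q | r) -> q)) = min(0, 0.5) = 0
((p & p) | ((((~~q -> r) & ~(r & (q | q))) & p) & ((q | r) -> q))) = max(0.6, 0) = 0.6
(((p & p) | ((((~~q -> r) & ~(r & (q | q))) & p) & ((q | r) -> q))) | p) = max(0.6, 0.6) = 0.6

0.60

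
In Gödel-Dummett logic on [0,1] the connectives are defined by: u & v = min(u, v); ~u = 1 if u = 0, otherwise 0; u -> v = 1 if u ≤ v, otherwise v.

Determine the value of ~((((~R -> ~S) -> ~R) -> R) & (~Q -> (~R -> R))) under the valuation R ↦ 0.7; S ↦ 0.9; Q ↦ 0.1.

~R: Gödel ¬ of 0.7 = 0 (operand ≠ 0)
~S: Gödel ¬ of 0.9 = 0 (operand ≠ 0)
(~R -> ~S): 0 ≤ 0, so result = 1
~R: Gödel ¬ of 0.7 = 0 (operand ≠ 0)
((~R -> ~S) -> ~R): 1 > 0, so result = 0
(((~R -> ~S) -> ~R) -> R): 0 ≤ 0.7, so result = 1
~Q: Gödel ¬ of 0.1 = 0 (operand ≠ 0)
~R: Gödel ¬ of 0.7 = 0 (operand ≠ 0)
(~R -> R): 0 ≤ 0.7, so result = 1
(~Q -> (~R -> R)): 0 ≤ 1, so result = 1
((((~R -> ~S) -> ~R) -> R) & (~Q -> (~R -> R))) = min(1, 1) = 1
~((((~R -> ~S) -> ~R) -> R) & (~Q -> (~R -> R))): Gödel ¬ of 1 = 0 (operand ≠ 0)

0.00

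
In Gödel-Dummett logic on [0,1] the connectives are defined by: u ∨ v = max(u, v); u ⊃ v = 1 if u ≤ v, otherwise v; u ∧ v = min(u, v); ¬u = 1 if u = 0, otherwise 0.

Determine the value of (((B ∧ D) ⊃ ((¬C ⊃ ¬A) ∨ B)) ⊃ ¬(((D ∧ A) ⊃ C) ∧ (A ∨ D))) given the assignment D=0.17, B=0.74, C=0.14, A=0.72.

0.00

(B ∧ D) = min(0.74, 0.17) = 0.17
¬C: Gödel ¬ of 0.14 = 0 (operand ≠ 0)
¬A: Gödel ¬ of 0.72 = 0 (operand ≠ 0)
(¬C ⊃ ¬A): 0 ≤ 0, so result = 1
((¬C ⊃ ¬A) ∨ B) = max(1, 0.74) = 1
((B ∧ D) ⊃ ((¬C ⊃ ¬A) ∨ B)): 0.17 ≤ 1, so result = 1
(D ∧ A) = min(0.17, 0.72) = 0.17
((D ∧ A) ⊃ C): 0.17 > 0.14, so result = 0.14
(A ∨ D) = max(0.72, 0.17) = 0.72
(((D ∧ A) ⊃ C) ∧ (A ∨ D)) = min(0.14, 0.72) = 0.14
¬(((D ∧ A) ⊃ C) ∧ (A ∨ D)): Gödel ¬ of 0.14 = 0 (operand ≠ 0)
(((B ∧ D) ⊃ ((¬C ⊃ ¬A) ∨ B)) ⊃ ¬(((D ∧ A) ⊃ C) ∧ (A ∨ D))): 1 > 0, so result = 0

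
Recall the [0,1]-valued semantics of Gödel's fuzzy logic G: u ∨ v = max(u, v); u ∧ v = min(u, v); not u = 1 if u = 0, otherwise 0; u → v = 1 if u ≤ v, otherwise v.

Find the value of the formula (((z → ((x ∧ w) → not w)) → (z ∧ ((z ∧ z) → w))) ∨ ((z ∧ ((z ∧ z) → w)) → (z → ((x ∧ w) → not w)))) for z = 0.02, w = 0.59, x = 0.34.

(x ∧ w) = min(0.34, 0.59) = 0.34
not w: Gödel ¬ of 0.59 = 0 (operand ≠ 0)
((x ∧ w) → not w): 0.34 > 0, so result = 0
(z → ((x ∧ w) → not w)): 0.02 > 0, so result = 0
(z ∧ z) = min(0.02, 0.02) = 0.02
((z ∧ z) → w): 0.02 ≤ 0.59, so result = 1
(z ∧ ((z ∧ z) → w)) = min(0.02, 1) = 0.02
((z → ((x ∧ w) → not w)) → (z ∧ ((z ∧ z) → w))): 0 ≤ 0.02, so result = 1
(z ∧ z) = min(0.02, 0.02) = 0.02
((z ∧ z) → w): 0.02 ≤ 0.59, so result = 1
(z ∧ ((z ∧ z) → w)) = min(0.02, 1) = 0.02
(x ∧ w) = min(0.34, 0.59) = 0.34
not w: Gödel ¬ of 0.59 = 0 (operand ≠ 0)
((x ∧ w) → not w): 0.34 > 0, so result = 0
(z → ((x ∧ w) → not w)): 0.02 > 0, so result = 0
((z ∧ ((z ∧ z) → w)) → (z → ((x ∧ w) → not w))): 0.02 > 0, so result = 0
(((z → ((x ∧ w) → not w)) → (z ∧ ((z ∧ z) → w))) ∨ ((z ∧ ((z ∧ z) → w)) → (z → ((x ∧ w) → not w)))) = max(1, 0) = 1

1.00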